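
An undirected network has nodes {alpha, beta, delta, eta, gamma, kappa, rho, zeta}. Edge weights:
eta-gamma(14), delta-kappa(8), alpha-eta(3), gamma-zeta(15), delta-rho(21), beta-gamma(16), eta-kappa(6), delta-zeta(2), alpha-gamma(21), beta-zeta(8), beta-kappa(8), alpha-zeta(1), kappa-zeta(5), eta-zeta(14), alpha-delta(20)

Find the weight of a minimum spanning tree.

Grow the tree from eta using Prim:
Step 1: cheapest edge leaving the tree is alpha-eta (3); add alpha.
Step 2: cheapest edge leaving the tree is alpha-zeta (1); add zeta.
Step 3: cheapest edge leaving the tree is delta-zeta (2); add delta.
Step 4: cheapest edge leaving the tree is kappa-zeta (5); add kappa.
Step 5: cheapest edge leaving the tree is beta-kappa (8); add beta.
Step 6: cheapest edge leaving the tree is eta-gamma (14); add gamma.
Step 7: cheapest edge leaving the tree is delta-rho (21); add rho.
MST edges: alpha-eta, alpha-zeta, delta-zeta, kappa-zeta, beta-kappa, eta-gamma, delta-rho; total weight 3+1+2+5+8+14+21 = 54.

54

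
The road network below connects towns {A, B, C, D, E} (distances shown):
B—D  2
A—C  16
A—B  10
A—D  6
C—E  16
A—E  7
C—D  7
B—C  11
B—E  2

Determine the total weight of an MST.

17

Grow the tree from D using Prim:
Step 1: frontier [B—D 2, A—D 6, C—D 7] → take B—D (2); add B.
Step 2: frontier [B—E 2, A—B 10, B—C 11, A—D 6, C—D 7] → take B—E (2); add E.
Step 3: frontier [A—B 10, B—C 11, A—D 6, C—D 7, A—E 7, C—E 16] → take A—D (6); add A.
Step 4: frontier [A—C 16, B—C 11, C—D 7, C—E 16] → take C—D (7); add C.
MST edges: B—D, B—E, A—D, C—D; total weight 2+2+6+7 = 17.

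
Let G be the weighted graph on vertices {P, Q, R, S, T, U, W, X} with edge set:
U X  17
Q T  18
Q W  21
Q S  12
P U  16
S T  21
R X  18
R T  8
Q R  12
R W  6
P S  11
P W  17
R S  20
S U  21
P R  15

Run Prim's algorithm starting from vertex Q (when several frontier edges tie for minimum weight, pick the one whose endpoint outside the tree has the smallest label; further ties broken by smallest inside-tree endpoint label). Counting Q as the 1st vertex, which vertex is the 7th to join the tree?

Prim's algorithm from Q:
Step 1: cheapest edge leaving the tree is Q R (12); add R.
Step 2: cheapest edge leaving the tree is R W (6); add W.
Step 3: cheapest edge leaving the tree is R T (8); add T.
Step 4: cheapest edge leaving the tree is Q S (12); add S.
Step 5: cheapest edge leaving the tree is P S (11); add P.
Step 6: cheapest edge leaving the tree is P U (16); add U.
Step 7: cheapest edge leaving the tree is U X (17); add X.
Vertex order: Q, R, W, T, S, P, U, X. The 7th vertex is U.

U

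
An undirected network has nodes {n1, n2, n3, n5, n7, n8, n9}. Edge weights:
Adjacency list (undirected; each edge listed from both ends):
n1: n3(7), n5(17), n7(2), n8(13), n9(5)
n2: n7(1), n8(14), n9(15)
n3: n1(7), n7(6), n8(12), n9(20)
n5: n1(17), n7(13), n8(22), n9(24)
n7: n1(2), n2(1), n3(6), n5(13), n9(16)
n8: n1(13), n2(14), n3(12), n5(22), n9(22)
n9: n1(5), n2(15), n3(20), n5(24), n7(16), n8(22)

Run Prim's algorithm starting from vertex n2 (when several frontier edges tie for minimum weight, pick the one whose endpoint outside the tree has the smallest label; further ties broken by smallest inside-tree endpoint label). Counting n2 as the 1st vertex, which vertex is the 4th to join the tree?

Grow the tree from n2 using Prim:
Step 1: cheapest edge leaving the tree is n2—n7 (1); add n7.
Step 2: cheapest edge leaving the tree is n1—n7 (2); add n1.
Step 3: cheapest edge leaving the tree is n1—n9 (5); add n9.
Step 4: cheapest edge leaving the tree is n3—n7 (6); add n3.
Step 5: cheapest edge leaving the tree is n3—n8 (12); add n8.
Step 6: cheapest edge leaving the tree is n5—n7 (13); add n5.
Vertex order: n2, n7, n1, n9, n3, n8, n5. The 4th vertex is n9.

n9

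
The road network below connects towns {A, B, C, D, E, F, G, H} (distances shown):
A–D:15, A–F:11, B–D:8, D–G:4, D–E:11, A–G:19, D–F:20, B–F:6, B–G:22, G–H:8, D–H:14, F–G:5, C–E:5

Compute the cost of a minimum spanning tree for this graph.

Kruskal: consider edges lightest-first.
D–G (4): add — endpoints in different components.
C–E (5): add — endpoints in different components.
F–G (5): add — endpoints in different components.
B–F (6): add — endpoints in different components.
B–D (8): skip — B and D already connected.
G–H (8): add — endpoints in different components.
A–F (11): add — endpoints in different components.
D–E (11): add — endpoints in different components.
MST edges: D–G, C–E, F–G, B–F, G–H, A–F, D–E; total weight 4+5+5+6+8+11+11 = 50.

50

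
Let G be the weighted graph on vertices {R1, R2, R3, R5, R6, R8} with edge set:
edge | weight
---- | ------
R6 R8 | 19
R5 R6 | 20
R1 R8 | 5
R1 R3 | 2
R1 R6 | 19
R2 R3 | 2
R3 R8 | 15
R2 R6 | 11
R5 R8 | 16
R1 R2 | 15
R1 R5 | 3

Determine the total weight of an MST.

Kruskal's algorithm — process edges by increasing weight (ties by edge label):
R1 R3 (2): add. Components now {R2} {R5} {R8} {R1,R3} {R6}
R2 R3 (2): add. Components now {R1,R2,R3} {R5} {R8} {R6}
R1 R5 (3): add. Components now {R1,R2,R3,R5} {R8} {R6}
R1 R8 (5): add. Components now {R1,R2,R3,R5,R8} {R6}
R2 R6 (11): add. Components now {R1,R2,R3,R5,R6,R8}
MST edges: R1 R3, R2 R3, R1 R5, R1 R8, R2 R6; total weight 2+2+3+5+11 = 23.

23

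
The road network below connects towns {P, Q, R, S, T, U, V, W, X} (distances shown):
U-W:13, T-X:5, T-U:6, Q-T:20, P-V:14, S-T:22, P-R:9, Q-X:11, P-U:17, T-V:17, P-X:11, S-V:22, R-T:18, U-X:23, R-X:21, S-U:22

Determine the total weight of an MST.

91

Grow the tree from X using Prim:
Step 1: cheapest edge leaving the tree is T-X (5); add T.
Step 2: cheapest edge leaving the tree is T-U (6); add U.
Step 3: cheapest edge leaving the tree is P-X (11); add P.
Step 4: cheapest edge leaving the tree is P-R (9); add R.
Step 5: cheapest edge leaving the tree is Q-X (11); add Q.
Step 6: cheapest edge leaving the tree is U-W (13); add W.
Step 7: cheapest edge leaving the tree is P-V (14); add V.
Step 8: cheapest edge leaving the tree is S-T (22); add S.
MST edges: T-X, T-U, P-X, P-R, Q-X, U-W, P-V, S-T; total weight 5+6+11+9+11+13+14+22 = 91.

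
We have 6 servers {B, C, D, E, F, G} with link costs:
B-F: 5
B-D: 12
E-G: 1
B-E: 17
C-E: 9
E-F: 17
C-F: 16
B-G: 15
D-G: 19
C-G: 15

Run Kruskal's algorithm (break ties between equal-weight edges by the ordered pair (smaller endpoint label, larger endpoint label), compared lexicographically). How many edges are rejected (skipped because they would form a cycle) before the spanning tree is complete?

0

Sort edges by weight, then run Kruskal:
E-G (1): add — endpoints in different components.
B-F (5): add — endpoints in different components.
C-E (9): add — endpoints in different components.
B-D (12): add — endpoints in different components.
B-G (15): add — endpoints in different components.
Edges rejected before the tree was complete: 0.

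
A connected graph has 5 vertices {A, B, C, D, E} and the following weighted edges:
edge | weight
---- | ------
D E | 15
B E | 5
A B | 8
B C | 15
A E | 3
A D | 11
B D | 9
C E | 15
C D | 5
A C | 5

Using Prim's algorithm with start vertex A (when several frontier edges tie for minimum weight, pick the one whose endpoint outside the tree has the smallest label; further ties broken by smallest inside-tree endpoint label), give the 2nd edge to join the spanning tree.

B-E

Grow the tree from A using Prim:
Step 1: cheapest edge leaving the tree is A E (3); add E.
Step 2: cheapest edge leaving the tree is B E (5); add B.
Step 3: cheapest edge leaving the tree is A C (5); add C.
Step 4: cheapest edge leaving the tree is C D (5); add D.
The 2nd edge added is B E.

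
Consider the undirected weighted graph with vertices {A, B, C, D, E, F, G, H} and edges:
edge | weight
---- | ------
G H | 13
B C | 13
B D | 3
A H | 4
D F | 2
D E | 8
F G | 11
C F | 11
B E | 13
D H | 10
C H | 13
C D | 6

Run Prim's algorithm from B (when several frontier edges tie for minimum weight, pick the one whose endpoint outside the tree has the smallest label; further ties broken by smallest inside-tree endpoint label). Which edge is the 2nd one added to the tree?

Prim, starting at B.
Step 1: frontier [B D 3, B C 13, B E 13] → take B D (3); add D.
Step 2: frontier [B C 13, B E 13, D F 2, C D 6, D E 8, D H 10] → take D F (2); add F.
Step 3: frontier [B C 13, B E 13, C D 6, D E 8, D H 10, C F 11, F G 11] → take C D (6); add C.
Step 4: frontier [B E 13, C H 13, D E 8, D H 10, F G 11] → take D E (8); add E.
Step 5: frontier [C H 13, D H 10, F G 11] → take D H (10); add H.
Step 6: frontier [F G 11, A H 4, G H 13] → take A H (4); add A.
Step 7: frontier [F G 11, G H 13] → take F G (11); add G.
The 2nd edge added is D F.

D-F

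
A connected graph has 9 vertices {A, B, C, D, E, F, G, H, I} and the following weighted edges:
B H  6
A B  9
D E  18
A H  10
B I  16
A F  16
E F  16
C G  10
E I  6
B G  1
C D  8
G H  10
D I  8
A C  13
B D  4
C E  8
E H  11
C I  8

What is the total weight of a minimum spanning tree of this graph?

Kruskal: consider edges lightest-first.
B G (1): add — endpoints in different components.
B D (4): add — endpoints in different components.
B H (6): add — endpoints in different components.
E I (6): add — endpoints in different components.
C D (8): add — endpoints in different components.
C E (8): add — endpoints in different components.
C I (8): skip — C and I already connected.
D I (8): skip — D and I already connected.
A B (9): add — endpoints in different components.
A H (10): skip — A and H already connected.
C G (10): skip — C and G already connected.
G H (10): skip — G and H already connected.
E H (11): skip — E and H already connected.
A C (13): skip — A and C already connected.
A F (16): add — endpoints in different components.
MST edges: B G, B D, B H, E I, C D, C E, A B, A F; total weight 1+4+6+6+8+8+9+16 = 58.

58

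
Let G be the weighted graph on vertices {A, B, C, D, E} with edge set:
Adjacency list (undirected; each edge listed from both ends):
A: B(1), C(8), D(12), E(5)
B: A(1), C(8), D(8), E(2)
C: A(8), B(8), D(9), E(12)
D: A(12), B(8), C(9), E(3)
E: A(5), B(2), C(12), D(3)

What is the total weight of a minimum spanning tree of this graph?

Kruskal: consider edges lightest-first.
A B (1): add. Components now {A,B} {C} {D} {E}
B E (2): add. Components now {A,B,E} {C} {D}
D E (3): add. Components now {A,B,D,E} {C}
A E (5): skip — A and E already connected.
A C (8): add. Components now {A,B,C,D,E}
MST edges: A B, B E, D E, A C; total weight 1+2+3+8 = 14.

14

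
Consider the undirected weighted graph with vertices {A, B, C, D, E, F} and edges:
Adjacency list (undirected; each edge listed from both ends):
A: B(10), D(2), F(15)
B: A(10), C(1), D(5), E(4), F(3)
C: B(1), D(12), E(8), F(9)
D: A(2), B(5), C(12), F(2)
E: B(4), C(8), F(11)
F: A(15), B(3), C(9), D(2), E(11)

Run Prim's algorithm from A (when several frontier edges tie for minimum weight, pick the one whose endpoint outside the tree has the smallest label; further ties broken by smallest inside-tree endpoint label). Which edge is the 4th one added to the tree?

Prim, starting at A.
Step 1: cheapest edge leaving the tree is A-D (2); add D.
Step 2: cheapest edge leaving the tree is D-F (2); add F.
Step 3: cheapest edge leaving the tree is B-F (3); add B.
Step 4: cheapest edge leaving the tree is B-C (1); add C.
Step 5: cheapest edge leaving the tree is B-E (4); add E.
The 4th edge added is B-C.

B-C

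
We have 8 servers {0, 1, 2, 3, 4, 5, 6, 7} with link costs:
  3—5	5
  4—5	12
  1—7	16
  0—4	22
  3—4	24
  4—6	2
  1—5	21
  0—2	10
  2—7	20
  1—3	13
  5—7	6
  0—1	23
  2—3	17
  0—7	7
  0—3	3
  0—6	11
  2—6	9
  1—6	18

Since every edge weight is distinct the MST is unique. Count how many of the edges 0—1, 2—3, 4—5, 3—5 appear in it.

Kruskal: consider edges lightest-first.
4—6 (2): add — endpoints in different components.
0—3 (3): add — endpoints in different components.
3—5 (5): add — endpoints in different components.
5—7 (6): add — endpoints in different components.
0—7 (7): skip — 0 and 7 already connected.
2—6 (9): add — endpoints in different components.
0—2 (10): add — endpoints in different components.
0—6 (11): skip — 0 and 6 already connected.
4—5 (12): skip — 4 and 5 already connected.
1—3 (13): add — endpoints in different components.
MST edge set: {4—6, 0—3, 3—5, 5—7, 2—6, 0—2, 1—3}.
Of the listed edges, {3—5} are in the MST → 1.

1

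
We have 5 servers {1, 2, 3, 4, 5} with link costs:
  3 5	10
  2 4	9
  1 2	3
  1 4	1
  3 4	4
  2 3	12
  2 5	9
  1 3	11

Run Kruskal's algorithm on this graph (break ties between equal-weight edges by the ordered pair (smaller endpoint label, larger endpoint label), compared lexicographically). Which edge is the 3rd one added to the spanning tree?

Kruskal's algorithm — process edges by increasing weight (ties by edge label):
1 4 (1): add. Components now {1,4} {2} {3} {5}
1 2 (3): add. Components now {1,2,4} {3} {5}
3 4 (4): add. Components now {1,2,3,4} {5}
2 4 (9): skip — 2 and 4 already connected.
2 5 (9): add. Components now {1,2,3,4,5}
The 3rd edge added is 3 4.

3-4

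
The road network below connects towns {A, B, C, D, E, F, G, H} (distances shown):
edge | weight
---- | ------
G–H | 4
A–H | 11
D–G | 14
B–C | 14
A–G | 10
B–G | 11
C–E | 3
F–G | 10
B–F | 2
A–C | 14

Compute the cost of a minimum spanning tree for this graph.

Prim, starting at H.
Step 1: frontier [G–H 4, A–H 11] → take G–H (4); add G.
Step 2: frontier [A–G 10, F–G 10, B–G 11, D–G 14, A–H 11] → take A–G (10); add A.
Step 3: frontier [A–C 14, F–G 10, B–G 11, D–G 14] → take F–G (10); add F.
Step 4: frontier [A–C 14, B–F 2, B–G 11, D–G 14] → take B–F (2); add B.
Step 5: frontier [A–C 14, B–C 14, D–G 14] → take A–C (14); add C.
Step 6: frontier [C–E 3, D–G 14] → take C–E (3); add E.
Step 7: frontier [D–G 14] → take D–G (14); add D.
MST edges: G–H, A–G, F–G, B–F, A–C, C–E, D–G; total weight 4+10+10+2+14+3+14 = 57.

57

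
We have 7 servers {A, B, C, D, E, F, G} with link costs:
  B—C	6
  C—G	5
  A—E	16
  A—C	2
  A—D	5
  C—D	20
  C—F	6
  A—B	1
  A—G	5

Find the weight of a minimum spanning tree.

Kruskal: consider edges lightest-first.
A—B (1): add — endpoints in different components.
A—C (2): add — endpoints in different components.
A—D (5): add — endpoints in different components.
A—G (5): add — endpoints in different components.
C—G (5): skip — C and G already connected.
B—C (6): skip — B and C already connected.
C—F (6): add — endpoints in different components.
A—E (16): add — endpoints in different components.
MST edges: A—B, A—C, A—D, A—G, C—F, A—E; total weight 1+2+5+5+6+16 = 35.

35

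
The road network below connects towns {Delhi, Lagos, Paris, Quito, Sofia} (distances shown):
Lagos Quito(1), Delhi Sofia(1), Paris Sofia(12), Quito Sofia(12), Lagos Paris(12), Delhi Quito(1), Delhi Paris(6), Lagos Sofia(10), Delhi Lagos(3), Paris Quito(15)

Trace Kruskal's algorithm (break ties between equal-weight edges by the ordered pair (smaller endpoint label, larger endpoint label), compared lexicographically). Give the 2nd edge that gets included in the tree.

Delhi-Sofia

Kruskal's algorithm — process edges by increasing weight (ties by edge label):
Delhi Quito (1): add. Components now {Paris} {Sofia} {Delhi,Quito} {Lagos}
Delhi Sofia (1): add. Components now {Paris} {Delhi,Quito,Sofia} {Lagos}
Lagos Quito (1): add. Components now {Paris} {Delhi,Lagos,Quito,Sofia}
Delhi Lagos (3): skip — Delhi and Lagos already connected.
Delhi Paris (6): add. Components now {Delhi,Lagos,Paris,Quito,Sofia}
The 2nd edge added is Delhi Sofia.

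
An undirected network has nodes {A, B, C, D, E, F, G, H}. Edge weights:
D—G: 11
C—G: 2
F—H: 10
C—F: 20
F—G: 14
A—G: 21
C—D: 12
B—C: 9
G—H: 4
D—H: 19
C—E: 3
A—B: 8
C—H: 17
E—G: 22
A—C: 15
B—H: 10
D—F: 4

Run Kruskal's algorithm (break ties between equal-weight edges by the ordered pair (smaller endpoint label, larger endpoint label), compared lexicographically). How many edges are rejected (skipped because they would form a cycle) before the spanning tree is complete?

1

Kruskal's algorithm — process edges by increasing weight (ties by edge label):
C—G (2): add — endpoints in different components.
C—E (3): add — endpoints in different components.
D—F (4): add — endpoints in different components.
G—H (4): add — endpoints in different components.
A—B (8): add — endpoints in different components.
B—C (9): add — endpoints in different components.
B—H (10): skip — B and H already connected.
F—H (10): add — endpoints in different components.
Edges rejected before the tree was complete: 1.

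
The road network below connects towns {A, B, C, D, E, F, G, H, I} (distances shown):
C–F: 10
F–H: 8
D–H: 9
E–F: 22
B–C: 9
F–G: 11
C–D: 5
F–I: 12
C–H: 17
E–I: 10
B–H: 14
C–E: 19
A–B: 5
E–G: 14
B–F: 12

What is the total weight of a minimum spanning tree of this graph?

Prim, starting at A.
Step 1: cheapest edge leaving the tree is A–B (5); add B.
Step 2: cheapest edge leaving the tree is B–C (9); add C.
Step 3: cheapest edge leaving the tree is C–D (5); add D.
Step 4: cheapest edge leaving the tree is D–H (9); add H.
Step 5: cheapest edge leaving the tree is F–H (8); add F.
Step 6: cheapest edge leaving the tree is F–G (11); add G.
Step 7: cheapest edge leaving the tree is F–I (12); add I.
Step 8: cheapest edge leaving the tree is E–I (10); add E.
MST edges: A–B, B–C, C–D, D–H, F–H, F–G, F–I, E–I; total weight 5+9+5+9+8+11+12+10 = 69.

69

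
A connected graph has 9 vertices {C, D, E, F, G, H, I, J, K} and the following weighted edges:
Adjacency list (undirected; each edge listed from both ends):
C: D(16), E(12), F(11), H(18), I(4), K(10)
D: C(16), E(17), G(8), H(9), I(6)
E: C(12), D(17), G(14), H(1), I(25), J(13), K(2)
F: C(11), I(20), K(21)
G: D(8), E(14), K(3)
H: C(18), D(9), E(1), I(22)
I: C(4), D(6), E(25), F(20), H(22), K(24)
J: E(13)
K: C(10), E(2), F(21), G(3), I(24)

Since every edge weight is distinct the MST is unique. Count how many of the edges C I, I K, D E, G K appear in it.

2

Sort edges by weight, then run Kruskal:
E H (1): add — endpoints in different components.
E K (2): add — endpoints in different components.
G K (3): add — endpoints in different components.
C I (4): add — endpoints in different components.
D I (6): add — endpoints in different components.
D G (8): add — endpoints in different components.
D H (9): skip — D and H already connected.
C K (10): skip — C and K already connected.
C F (11): add — endpoints in different components.
C E (12): skip — C and E already connected.
E J (13): add — endpoints in different components.
MST edge set: {E H, E K, G K, C I, D I, D G, C F, E J}.
Of the listed edges, {C I, G K} are in the MST → 2.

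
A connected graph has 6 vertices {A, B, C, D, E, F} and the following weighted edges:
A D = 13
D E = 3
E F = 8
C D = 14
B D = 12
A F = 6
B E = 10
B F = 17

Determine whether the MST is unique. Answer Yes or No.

Kruskal's algorithm — process edges by increasing weight (ties by edge label):
D E (3): add — endpoints in different components.
A F (6): add — endpoints in different components.
E F (8): add — endpoints in different components.
B E (10): add — endpoints in different components.
B D (12): skip — B and D already connected.
A D (13): skip — A and D already connected.
C D (14): add — endpoints in different components.
Every non-tree edge has weight strictly greater than the heaviest edge on the tree path between its endpoints, so the MST is unique.

Yes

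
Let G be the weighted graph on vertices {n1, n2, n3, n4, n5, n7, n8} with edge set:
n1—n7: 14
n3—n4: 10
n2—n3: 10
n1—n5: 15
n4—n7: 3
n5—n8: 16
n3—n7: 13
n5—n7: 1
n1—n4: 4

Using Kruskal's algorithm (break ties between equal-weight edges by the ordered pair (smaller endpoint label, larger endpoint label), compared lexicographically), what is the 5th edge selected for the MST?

Kruskal's algorithm — process edges by increasing weight (ties by edge label):
n5—n7 (1): add — endpoints in different components.
n4—n7 (3): add — endpoints in different components.
n1—n4 (4): add — endpoints in different components.
n2—n3 (10): add — endpoints in different components.
n3—n4 (10): add — endpoints in different components.
n3—n7 (13): skip — n7 and n3 already connected.
n1—n7 (14): skip — n7 and n1 already connected.
n1—n5 (15): skip — n5 and n1 already connected.
n5—n8 (16): add — endpoints in different components.
The 5th edge added is n3—n4.

n3-n4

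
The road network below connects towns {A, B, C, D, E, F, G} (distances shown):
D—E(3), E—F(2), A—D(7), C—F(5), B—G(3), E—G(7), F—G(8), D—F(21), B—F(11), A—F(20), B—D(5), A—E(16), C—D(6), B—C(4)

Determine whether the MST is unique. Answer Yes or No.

Kruskal's algorithm — process edges by increasing weight (ties by edge label):
E—F (2): add — endpoints in different components.
B—G (3): add — endpoints in different components.
D—E (3): add — endpoints in different components.
B—C (4): add — endpoints in different components.
B—D (5): add — endpoints in different components.
C—F (5): skip — C and F already connected.
C—D (6): skip — C and D already connected.
A—D (7): add — endpoints in different components.
Non-tree edge C—F has weight 5, equal to the heaviest edge on its tree cycle — swapping gives another MST of the same weight. Not unique.

No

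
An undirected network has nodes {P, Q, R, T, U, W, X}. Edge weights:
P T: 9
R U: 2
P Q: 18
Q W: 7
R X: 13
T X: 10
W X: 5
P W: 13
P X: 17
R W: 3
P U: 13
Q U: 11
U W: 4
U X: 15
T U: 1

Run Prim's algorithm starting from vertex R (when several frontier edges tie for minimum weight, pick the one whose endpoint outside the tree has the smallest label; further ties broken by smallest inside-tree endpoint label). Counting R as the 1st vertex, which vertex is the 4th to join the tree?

Prim, starting at R.
Step 1: cheapest edge leaving the tree is R U (2); add U.
Step 2: cheapest edge leaving the tree is T U (1); add T.
Step 3: cheapest edge leaving the tree is R W (3); add W.
Step 4: cheapest edge leaving the tree is W X (5); add X.
Step 5: cheapest edge leaving the tree is Q W (7); add Q.
Step 6: cheapest edge leaving the tree is P T (9); add P.
Vertex order: R, U, T, W, X, Q, P. The 4th vertex is W.

W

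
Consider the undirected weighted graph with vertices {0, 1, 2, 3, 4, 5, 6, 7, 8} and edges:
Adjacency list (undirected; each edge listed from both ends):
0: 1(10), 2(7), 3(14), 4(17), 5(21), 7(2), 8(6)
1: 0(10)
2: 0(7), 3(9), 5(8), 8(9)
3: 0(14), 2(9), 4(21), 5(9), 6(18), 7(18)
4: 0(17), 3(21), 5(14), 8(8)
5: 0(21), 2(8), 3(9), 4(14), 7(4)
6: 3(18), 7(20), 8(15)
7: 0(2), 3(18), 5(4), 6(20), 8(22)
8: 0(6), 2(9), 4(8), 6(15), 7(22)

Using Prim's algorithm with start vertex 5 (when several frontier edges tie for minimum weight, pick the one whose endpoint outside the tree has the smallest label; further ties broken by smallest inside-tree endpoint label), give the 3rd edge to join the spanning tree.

Prim's algorithm from 5:
Step 1: cheapest edge leaving the tree is 5 7 (4); add 7.
Step 2: cheapest edge leaving the tree is 0 7 (2); add 0.
Step 3: cheapest edge leaving the tree is 0 8 (6); add 8.
Step 4: cheapest edge leaving the tree is 0 2 (7); add 2.
Step 5: cheapest edge leaving the tree is 4 8 (8); add 4.
Step 6: cheapest edge leaving the tree is 2 3 (9); add 3.
Step 7: cheapest edge leaving the tree is 0 1 (10); add 1.
Step 8: cheapest edge leaving the tree is 6 8 (15); add 6.
The 3rd edge added is 0 8.

0-8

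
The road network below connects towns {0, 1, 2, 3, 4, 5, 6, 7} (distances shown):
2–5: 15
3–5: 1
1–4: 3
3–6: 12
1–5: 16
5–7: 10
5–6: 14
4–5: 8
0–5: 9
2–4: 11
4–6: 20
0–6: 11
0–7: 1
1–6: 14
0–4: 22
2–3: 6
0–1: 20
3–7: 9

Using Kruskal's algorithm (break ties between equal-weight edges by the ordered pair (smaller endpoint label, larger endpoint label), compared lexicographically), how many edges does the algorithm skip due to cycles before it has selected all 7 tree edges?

Sort edges by weight, then run Kruskal:
0–7 (1): add — endpoints in different components.
3–5 (1): add — endpoints in different components.
1–4 (3): add — endpoints in different components.
2–3 (6): add — endpoints in different components.
4–5 (8): add — endpoints in different components.
0–5 (9): add — endpoints in different components.
3–7 (9): skip — 3 and 7 already connected.
5–7 (10): skip — 5 and 7 already connected.
0–6 (11): add — endpoints in different components.
Edges rejected before the tree was complete: 2.

2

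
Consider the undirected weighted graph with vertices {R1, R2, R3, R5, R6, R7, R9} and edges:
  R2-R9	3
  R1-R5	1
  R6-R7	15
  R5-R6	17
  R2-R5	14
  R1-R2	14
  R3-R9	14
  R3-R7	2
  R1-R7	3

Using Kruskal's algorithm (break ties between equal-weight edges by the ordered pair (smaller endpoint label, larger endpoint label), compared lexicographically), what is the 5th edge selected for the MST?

R1-R2

Kruskal: consider edges lightest-first.
R1-R5 (1): add. Components now {R3} {R1,R5} {R6} {R9} {R2} {R7}
R3-R7 (2): add. Components now {R3,R7} {R1,R5} {R6} {R9} {R2}
R1-R7 (3): add. Components now {R1,R3,R5,R7} {R6} {R9} {R2}
R2-R9 (3): add. Components now {R1,R3,R5,R7} {R6} {R2,R9}
R1-R2 (14): add. Components now {R1,R2,R3,R5,R7,R9} {R6}
R2-R5 (14): skip — R5 and R2 already connected.
R3-R9 (14): skip — R3 and R9 already connected.
R6-R7 (15): add. Components now {R1,R2,R3,R5,R6,R7,R9}
The 5th edge added is R1-R2.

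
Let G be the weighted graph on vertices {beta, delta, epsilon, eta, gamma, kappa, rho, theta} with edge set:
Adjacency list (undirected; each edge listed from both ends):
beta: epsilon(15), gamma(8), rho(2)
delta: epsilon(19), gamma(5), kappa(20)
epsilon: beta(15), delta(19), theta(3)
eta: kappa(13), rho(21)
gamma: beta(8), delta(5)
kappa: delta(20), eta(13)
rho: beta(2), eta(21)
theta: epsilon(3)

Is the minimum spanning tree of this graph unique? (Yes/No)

Yes

Kruskal's algorithm — process edges by increasing weight (ties by edge label):
beta–rho (2): add — endpoints in different components.
epsilon–theta (3): add — endpoints in different components.
delta–gamma (5): add — endpoints in different components.
beta–gamma (8): add — endpoints in different components.
eta–kappa (13): add — endpoints in different components.
beta–epsilon (15): add — endpoints in different components.
delta–epsilon (19): skip — delta and epsilon already connected.
delta–kappa (20): add — endpoints in different components.
Every non-tree edge has weight strictly greater than the heaviest edge on the tree path between its endpoints, so the MST is unique.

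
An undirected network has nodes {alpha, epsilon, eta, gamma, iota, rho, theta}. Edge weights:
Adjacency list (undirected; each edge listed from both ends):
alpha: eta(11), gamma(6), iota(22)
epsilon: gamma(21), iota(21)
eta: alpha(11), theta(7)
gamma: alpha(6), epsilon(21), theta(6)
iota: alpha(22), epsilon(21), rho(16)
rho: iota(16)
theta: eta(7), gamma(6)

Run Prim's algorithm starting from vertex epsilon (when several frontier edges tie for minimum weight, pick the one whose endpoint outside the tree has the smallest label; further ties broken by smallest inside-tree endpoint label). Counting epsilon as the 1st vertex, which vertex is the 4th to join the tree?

Prim, starting at epsilon.
Step 1: cheapest edge leaving the tree is epsilon gamma (21); add gamma.
Step 2: cheapest edge leaving the tree is alpha gamma (6); add alpha.
Step 3: cheapest edge leaving the tree is gamma theta (6); add theta.
Step 4: cheapest edge leaving the tree is eta theta (7); add eta.
Step 5: cheapest edge leaving the tree is epsilon iota (21); add iota.
Step 6: cheapest edge leaving the tree is iota rho (16); add rho.
Vertex order: epsilon, gamma, alpha, theta, eta, iota, rho. The 4th vertex is theta.

theta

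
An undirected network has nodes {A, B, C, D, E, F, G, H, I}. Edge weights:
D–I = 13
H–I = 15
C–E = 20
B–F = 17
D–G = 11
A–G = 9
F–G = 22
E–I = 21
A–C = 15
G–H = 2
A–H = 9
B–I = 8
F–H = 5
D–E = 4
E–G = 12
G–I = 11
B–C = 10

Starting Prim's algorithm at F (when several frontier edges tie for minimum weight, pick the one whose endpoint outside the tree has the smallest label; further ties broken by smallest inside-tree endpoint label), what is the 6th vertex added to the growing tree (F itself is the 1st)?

E

Prim, starting at F.
Step 1: cheapest edge leaving the tree is F–H (5); add H.
Step 2: cheapest edge leaving the tree is G–H (2); add G.
Step 3: cheapest edge leaving the tree is A–G (9); add A.
Step 4: cheapest edge leaving the tree is D–G (11); add D.
Step 5: cheapest edge leaving the tree is D–E (4); add E.
Step 6: cheapest edge leaving the tree is G–I (11); add I.
Step 7: cheapest edge leaving the tree is B–I (8); add B.
Step 8: cheapest edge leaving the tree is B–C (10); add C.
Vertex order: F, H, G, A, D, E, I, B, C. The 6th vertex is E.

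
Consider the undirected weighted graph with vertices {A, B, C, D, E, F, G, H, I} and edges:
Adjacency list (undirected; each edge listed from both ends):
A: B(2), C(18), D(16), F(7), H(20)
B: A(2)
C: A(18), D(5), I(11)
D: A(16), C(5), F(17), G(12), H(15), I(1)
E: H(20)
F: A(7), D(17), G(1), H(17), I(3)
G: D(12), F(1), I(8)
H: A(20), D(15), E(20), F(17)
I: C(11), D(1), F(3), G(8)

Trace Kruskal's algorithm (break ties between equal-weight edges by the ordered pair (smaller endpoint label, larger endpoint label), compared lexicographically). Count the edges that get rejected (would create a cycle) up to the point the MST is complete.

8

Sort edges by weight, then run Kruskal:
D-I (1): add — endpoints in different components.
F-G (1): add — endpoints in different components.
A-B (2): add — endpoints in different components.
F-I (3): add — endpoints in different components.
C-D (5): add — endpoints in different components.
A-F (7): add — endpoints in different components.
G-I (8): skip — G and I already connected.
C-I (11): skip — C and I already connected.
D-G (12): skip — D and G already connected.
D-H (15): add — endpoints in different components.
A-D (16): skip — A and D already connected.
D-F (17): skip — D and F already connected.
F-H (17): skip — F and H already connected.
A-C (18): skip — A and C already connected.
A-H (20): skip — A and H already connected.
E-H (20): add — endpoints in different components.
Edges rejected before the tree was complete: 8.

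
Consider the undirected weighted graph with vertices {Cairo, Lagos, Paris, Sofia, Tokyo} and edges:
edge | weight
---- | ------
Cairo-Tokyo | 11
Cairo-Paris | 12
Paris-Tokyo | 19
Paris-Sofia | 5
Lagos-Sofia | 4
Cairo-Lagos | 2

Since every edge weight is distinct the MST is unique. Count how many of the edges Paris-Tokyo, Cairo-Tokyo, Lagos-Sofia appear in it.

Kruskal's algorithm — process edges by increasing weight (ties by edge label):
Cairo-Lagos (2): add — endpoints in different components.
Lagos-Sofia (4): add — endpoints in different components.
Paris-Sofia (5): add — endpoints in different components.
Cairo-Tokyo (11): add — endpoints in different components.
MST edge set: {Cairo-Lagos, Lagos-Sofia, Paris-Sofia, Cairo-Tokyo}.
Of the listed edges, {Cairo-Tokyo, Lagos-Sofia} are in the MST → 2.

2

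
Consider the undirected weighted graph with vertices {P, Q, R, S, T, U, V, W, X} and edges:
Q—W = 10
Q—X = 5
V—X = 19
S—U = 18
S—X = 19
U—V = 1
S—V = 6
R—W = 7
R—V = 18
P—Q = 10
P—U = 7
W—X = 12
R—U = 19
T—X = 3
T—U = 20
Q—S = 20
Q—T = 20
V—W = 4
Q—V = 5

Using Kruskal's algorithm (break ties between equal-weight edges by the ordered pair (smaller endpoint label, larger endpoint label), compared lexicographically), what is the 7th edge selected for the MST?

Kruskal: consider edges lightest-first.
U—V (1): add — endpoints in different components.
T—X (3): add — endpoints in different components.
V—W (4): add — endpoints in different components.
Q—V (5): add — endpoints in different components.
Q—X (5): add — endpoints in different components.
S—V (6): add — endpoints in different components.
P—U (7): add — endpoints in different components.
R—W (7): add — endpoints in different components.
The 7th edge added is P—U.

P-U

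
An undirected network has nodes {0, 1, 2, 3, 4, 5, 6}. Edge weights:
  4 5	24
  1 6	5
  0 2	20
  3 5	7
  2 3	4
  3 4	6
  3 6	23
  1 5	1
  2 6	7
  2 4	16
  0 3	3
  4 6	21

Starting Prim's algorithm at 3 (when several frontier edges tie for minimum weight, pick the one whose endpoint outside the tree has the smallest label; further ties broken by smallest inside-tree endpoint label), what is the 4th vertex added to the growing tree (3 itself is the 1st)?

Prim's algorithm from 3:
Step 1: frontier [0 3 3, 2 3 4, 3 4 6, 3 5 7, 3 6 23] → take 0 3 (3); add 0.
Step 2: frontier [0 2 20, 2 3 4, 3 4 6, 3 5 7, 3 6 23] → take 2 3 (4); add 2.
Step 3: frontier [2 6 7, 2 4 16, 3 4 6, 3 5 7, 3 6 23] → take 3 4 (6); add 4.
Step 4: frontier [2 6 7, 3 5 7, 3 6 23, 4 6 21, 4 5 24] → take 3 5 (7); add 5.
Step 5: frontier [2 6 7, 3 6 23, 4 6 21, 1 5 1] → take 1 5 (1); add 1.
Step 6: frontier [1 6 5, 2 6 7, 3 6 23, 4 6 21] → take 1 6 (5); add 6.
Vertex order: 3, 0, 2, 4, 5, 1, 6. The 4th vertex is 4.

4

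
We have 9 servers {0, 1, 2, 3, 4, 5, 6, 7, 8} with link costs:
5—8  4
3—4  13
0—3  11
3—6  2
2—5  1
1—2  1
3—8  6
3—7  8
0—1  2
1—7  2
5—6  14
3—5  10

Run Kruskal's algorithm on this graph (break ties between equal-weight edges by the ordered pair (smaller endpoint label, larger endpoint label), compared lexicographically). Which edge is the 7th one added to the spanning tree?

Kruskal: consider edges lightest-first.
1—2 (1): add — endpoints in different components.
2—5 (1): add — endpoints in different components.
0—1 (2): add — endpoints in different components.
1—7 (2): add — endpoints in different components.
3—6 (2): add — endpoints in different components.
5—8 (4): add — endpoints in different components.
3—8 (6): add — endpoints in different components.
3—7 (8): skip — 3 and 7 already connected.
3—5 (10): skip — 3 and 5 already connected.
0—3 (11): skip — 0 and 3 already connected.
3—4 (13): add — endpoints in different components.
The 7th edge added is 3—8.

3-8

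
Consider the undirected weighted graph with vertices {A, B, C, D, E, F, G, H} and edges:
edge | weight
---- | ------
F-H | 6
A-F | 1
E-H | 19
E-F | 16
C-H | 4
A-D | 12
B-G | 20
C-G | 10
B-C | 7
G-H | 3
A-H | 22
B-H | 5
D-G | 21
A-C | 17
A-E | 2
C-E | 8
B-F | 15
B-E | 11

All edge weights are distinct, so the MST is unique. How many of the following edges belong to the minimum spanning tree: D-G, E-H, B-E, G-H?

1

Kruskal's algorithm — process edges by increasing weight (ties by edge label):
A-F (1): add — endpoints in different components.
A-E (2): add — endpoints in different components.
G-H (3): add — endpoints in different components.
C-H (4): add — endpoints in different components.
B-H (5): add — endpoints in different components.
F-H (6): add — endpoints in different components.
B-C (7): skip — B and C already connected.
C-E (8): skip — C and E already connected.
C-G (10): skip — C and G already connected.
B-E (11): skip — B and E already connected.
A-D (12): add — endpoints in different components.
MST edge set: {A-F, A-E, G-H, C-H, B-H, F-H, A-D}.
Of the listed edges, {G-H} are in the MST → 1.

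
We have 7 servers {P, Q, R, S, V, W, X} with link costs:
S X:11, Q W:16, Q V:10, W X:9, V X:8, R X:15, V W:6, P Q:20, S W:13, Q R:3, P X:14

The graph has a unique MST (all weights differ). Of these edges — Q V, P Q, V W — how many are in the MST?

Sort edges by weight, then run Kruskal:
Q R (3): add. Components now {X} {Q,R} {V} {S} {W} {P}
V W (6): add. Components now {X} {Q,R} {V,W} {S} {P}
V X (8): add. Components now {V,W,X} {Q,R} {S} {P}
W X (9): skip — X and W already connected.
Q V (10): add. Components now {Q,R,V,W,X} {S} {P}
S X (11): add. Components now {Q,R,S,V,W,X} {P}
S W (13): skip — S and W already connected.
P X (14): add. Components now {P,Q,R,S,V,W,X}
MST edge set: {Q R, V W, V X, Q V, S X, P X}.
Of the listed edges, {Q V, V W} are in the MST → 2.

2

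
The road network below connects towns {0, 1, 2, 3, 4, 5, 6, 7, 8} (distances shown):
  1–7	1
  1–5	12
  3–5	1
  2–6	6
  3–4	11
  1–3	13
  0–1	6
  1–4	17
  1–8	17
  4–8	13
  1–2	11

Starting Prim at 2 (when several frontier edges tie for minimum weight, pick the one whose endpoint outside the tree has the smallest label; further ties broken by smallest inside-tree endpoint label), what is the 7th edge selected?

Prim, starting at 2.
Step 1: cheapest edge leaving the tree is 2–6 (6); add 6.
Step 2: cheapest edge leaving the tree is 1–2 (11); add 1.
Step 3: cheapest edge leaving the tree is 1–7 (1); add 7.
Step 4: cheapest edge leaving the tree is 0–1 (6); add 0.
Step 5: cheapest edge leaving the tree is 1–5 (12); add 5.
Step 6: cheapest edge leaving the tree is 3–5 (1); add 3.
Step 7: cheapest edge leaving the tree is 3–4 (11); add 4.
Step 8: cheapest edge leaving the tree is 4–8 (13); add 8.
The 7th edge added is 3–4.

3-4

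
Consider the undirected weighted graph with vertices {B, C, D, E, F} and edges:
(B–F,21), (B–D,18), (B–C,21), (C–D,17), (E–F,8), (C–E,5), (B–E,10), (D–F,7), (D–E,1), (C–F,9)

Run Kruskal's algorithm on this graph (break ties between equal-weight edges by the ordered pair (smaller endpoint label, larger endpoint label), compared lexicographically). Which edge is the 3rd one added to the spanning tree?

Kruskal's algorithm — process edges by increasing weight (ties by edge label):
D–E (1): add — endpoints in different components.
C–E (5): add — endpoints in different components.
D–F (7): add — endpoints in different components.
E–F (8): skip — E and F already connected.
C–F (9): skip — C and F already connected.
B–E (10): add — endpoints in different components.
The 3rd edge added is D–F.

D-F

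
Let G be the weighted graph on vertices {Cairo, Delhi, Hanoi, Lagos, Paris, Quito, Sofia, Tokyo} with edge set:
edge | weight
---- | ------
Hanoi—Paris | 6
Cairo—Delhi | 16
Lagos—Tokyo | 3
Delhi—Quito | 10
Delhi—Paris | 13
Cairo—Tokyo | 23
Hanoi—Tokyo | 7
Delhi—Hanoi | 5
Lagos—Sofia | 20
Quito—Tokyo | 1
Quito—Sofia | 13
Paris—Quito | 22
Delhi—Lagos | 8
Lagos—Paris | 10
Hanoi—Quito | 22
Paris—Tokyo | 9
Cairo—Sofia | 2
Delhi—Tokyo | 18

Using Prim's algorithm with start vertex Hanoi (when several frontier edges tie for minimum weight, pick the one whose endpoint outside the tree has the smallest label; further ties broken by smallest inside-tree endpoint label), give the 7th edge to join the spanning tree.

Cairo-Sofia

Prim, starting at Hanoi.
Step 1: cheapest edge leaving the tree is Delhi—Hanoi (5); add Delhi.
Step 2: cheapest edge leaving the tree is Hanoi—Paris (6); add Paris.
Step 3: cheapest edge leaving the tree is Hanoi—Tokyo (7); add Tokyo.
Step 4: cheapest edge leaving the tree is Quito—Tokyo (1); add Quito.
Step 5: cheapest edge leaving the tree is Lagos—Tokyo (3); add Lagos.
Step 6: cheapest edge leaving the tree is Quito—Sofia (13); add Sofia.
Step 7: cheapest edge leaving the tree is Cairo—Sofia (2); add Cairo.
The 7th edge added is Cairo—Sofia.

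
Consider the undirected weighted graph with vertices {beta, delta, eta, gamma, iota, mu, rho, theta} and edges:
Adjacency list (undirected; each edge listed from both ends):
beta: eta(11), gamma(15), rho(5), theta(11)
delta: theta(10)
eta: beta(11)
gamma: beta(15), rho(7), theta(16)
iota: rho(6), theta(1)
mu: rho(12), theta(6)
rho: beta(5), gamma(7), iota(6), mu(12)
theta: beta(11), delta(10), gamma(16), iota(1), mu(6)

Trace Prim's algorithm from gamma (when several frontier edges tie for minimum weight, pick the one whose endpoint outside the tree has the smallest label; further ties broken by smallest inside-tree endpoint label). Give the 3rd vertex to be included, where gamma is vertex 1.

Prim, starting at gamma.
Step 1: frontier [gamma–rho 7, beta–gamma 15, gamma–theta 16] → take gamma–rho (7); add rho.
Step 2: frontier [beta–gamma 15, gamma–theta 16, beta–rho 5, iota–rho 6, mu–rho 12] → take beta–rho (5); add beta.
Step 3: frontier [beta–eta 11, beta–theta 11, gamma–theta 16, iota–rho 6, mu–rho 12] → take iota–rho (6); add iota.
Step 4: frontier [beta–eta 11, beta–theta 11, gamma–theta 16, iota–theta 1, mu–rho 12] → take iota–theta (1); add theta.
Step 5: frontier [beta–eta 11, mu–rho 12, mu–theta 6, delta–theta 10] → take mu–theta (6); add mu.
Step 6: frontier [beta–eta 11, delta–theta 10] → take delta–theta (10); add delta.
Step 7: frontier [beta–eta 11] → take beta–eta (11); add eta.
Vertex order: gamma, rho, beta, iota, theta, mu, delta, eta. The 3rd vertex is beta.

beta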